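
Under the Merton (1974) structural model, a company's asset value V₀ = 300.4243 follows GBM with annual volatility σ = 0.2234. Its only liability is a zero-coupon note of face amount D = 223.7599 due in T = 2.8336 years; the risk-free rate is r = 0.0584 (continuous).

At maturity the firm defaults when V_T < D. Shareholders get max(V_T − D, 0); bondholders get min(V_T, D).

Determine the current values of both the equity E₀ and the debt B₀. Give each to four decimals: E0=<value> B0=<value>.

d₁ = [ln(V₀/D) + (r + σ²/2)T] / (σ√T)
   = [ln(300.4243/223.7599) + (0.0584 + 0.5·0.2234²)·2.8336] / (0.2234·√2.8336)
   = [0.294622 + 0.236191] / 0.376056 = 1.411528
d₂ = d₁ − σ√T = 1.411528 − 0.376056 = 1.035472
N(d₁) = 0.920956,  N(d₂) = 0.849776,  e^(−rT) = 0.847485
E₀ = V₀·N(d₁) − D·e^(−rT)·N(d₂)
   = 300.4243·0.920956 − 223.7599·0.847485·0.849776 = 115.531770
B₀ = V₀ − E₀ = 300.4243 − 115.531770 = 184.892530

E0=115.5318 B0=184.8925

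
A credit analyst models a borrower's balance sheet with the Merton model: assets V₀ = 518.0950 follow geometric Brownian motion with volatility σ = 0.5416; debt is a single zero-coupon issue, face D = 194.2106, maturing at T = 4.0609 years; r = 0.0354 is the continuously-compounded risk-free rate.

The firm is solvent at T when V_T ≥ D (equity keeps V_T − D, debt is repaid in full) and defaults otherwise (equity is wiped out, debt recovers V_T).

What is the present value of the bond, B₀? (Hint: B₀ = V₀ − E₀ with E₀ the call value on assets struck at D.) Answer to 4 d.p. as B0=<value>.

B0=145.1887

d₁ = [ln(V₀/D) + (r + σ²/2)T] / (σ√T)
   = [ln(518.0950/194.2106) + (0.0354 + 0.5·0.5416²)·4.0609] / (0.5416·√4.0609)
   = [0.981215 + 0.739349] / 1.091415 = 1.576453
d₂ = d₁ − σ√T = 1.576453 − 1.091415 = 0.485039
N(d₁) = 0.942539,  N(d₂) = 0.686176,  e^(−rT) = 0.866099
E₀ = V₀·N(d₁) − D·e^(−rT)·N(d₂)
   = 518.0950·0.942539 − 194.2106·0.866099·0.686176 = 372.906314
B₀ = V₀ − E₀ = 518.0950 − 372.906314 = 145.188686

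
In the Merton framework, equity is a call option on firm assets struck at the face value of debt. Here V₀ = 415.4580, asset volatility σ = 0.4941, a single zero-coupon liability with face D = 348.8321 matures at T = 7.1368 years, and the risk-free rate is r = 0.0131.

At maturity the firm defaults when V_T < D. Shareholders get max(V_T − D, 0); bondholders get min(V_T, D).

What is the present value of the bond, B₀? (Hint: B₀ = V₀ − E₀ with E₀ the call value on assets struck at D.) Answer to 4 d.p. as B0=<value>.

d₁ = [ln(V₀/D) + (r + σ²/2)T] / (σ√T)
   = [ln(415.4580/348.8321) + (0.0131 + 0.5·0.4941²)·7.1368] / (0.4941·√7.1368)
   = [0.174791 + 0.964663] / 1.319978 = 0.863237
d₂ = d₁ − σ√T = 0.863237 − 1.319978 = -0.456741
N(d₁) = 0.805996,  N(d₂) = 0.323929,  e^(−rT) = 0.910745
E₀ = V₀·N(d₁) − D·e^(−rT)·N(d₂)
   = 415.4580·0.805996 − 348.8321·0.910745·0.323929 = 231.946429
B₀ = V₀ − E₀ = 415.4580 − 231.946429 = 183.511571

B0=183.5116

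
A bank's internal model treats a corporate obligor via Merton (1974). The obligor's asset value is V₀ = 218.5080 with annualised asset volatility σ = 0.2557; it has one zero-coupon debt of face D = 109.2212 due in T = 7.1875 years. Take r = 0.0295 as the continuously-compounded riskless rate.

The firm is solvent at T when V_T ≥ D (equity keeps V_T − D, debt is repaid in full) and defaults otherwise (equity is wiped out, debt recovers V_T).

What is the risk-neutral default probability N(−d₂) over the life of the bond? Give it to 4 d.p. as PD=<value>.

d₁ = [ln(V₀/D) + (r + σ²/2)T] / (σ√T)
   = [ln(218.5080/109.2212) + (0.0295 + 0.5·0.2557²)·7.1875] / (0.2557·√7.1875)
   = [0.693447 + 0.447000] / 0.685519 = 1.663625
d₂ = d₁ − σ√T = 1.663625 − 0.685519 = 0.978106
risk-neutral PD = N(−d₂) = N(-0.978106) = 0.164011

PD=0.1640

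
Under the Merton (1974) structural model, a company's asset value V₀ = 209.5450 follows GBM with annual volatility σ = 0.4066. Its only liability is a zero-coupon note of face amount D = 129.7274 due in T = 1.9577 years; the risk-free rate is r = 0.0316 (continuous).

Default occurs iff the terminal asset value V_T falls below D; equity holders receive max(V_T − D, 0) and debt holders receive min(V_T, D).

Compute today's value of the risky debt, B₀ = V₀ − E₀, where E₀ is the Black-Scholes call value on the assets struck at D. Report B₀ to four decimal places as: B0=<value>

B0=113.8505

d₁ = [ln(V₀/D) + (r + σ²/2)T] / (σ√T)
   = [ln(209.5450/129.7274) + (0.0316 + 0.5·0.4066²)·1.9577] / (0.4066·√1.9577)
   = [0.479503 + 0.223690] / 0.568906 = 1.236045
d₂ = d₁ − σ√T = 1.236045 − 0.568906 = 0.667139
N(d₁) = 0.891779,  N(d₂) = 0.747658,  e^(−rT) = 0.940011
E₀ = V₀·N(d₁) − D·e^(−rT)·N(d₂)
   = 209.5450·0.891779 − 129.7274·0.940011·0.747658 = 95.694478
B₀ = V₀ − E₀ = 209.5450 − 95.694478 = 113.850522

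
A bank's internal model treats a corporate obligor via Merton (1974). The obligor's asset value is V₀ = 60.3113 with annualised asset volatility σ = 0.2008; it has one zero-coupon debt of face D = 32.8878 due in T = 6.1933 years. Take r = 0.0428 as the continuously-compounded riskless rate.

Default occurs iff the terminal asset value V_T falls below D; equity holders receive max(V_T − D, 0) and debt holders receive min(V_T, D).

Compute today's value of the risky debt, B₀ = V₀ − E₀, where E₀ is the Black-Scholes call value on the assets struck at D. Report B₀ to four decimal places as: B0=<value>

d₁ = [ln(V₀/D) + (r + σ²/2)T] / (σ√T)
   = [ln(60.3113/32.8878) + (0.0428 + 0.5·0.2008²)·6.1933] / (0.2008·√6.1933)
   = [0.606418 + 0.389932] / 0.499718 = 1.993825
d₂ = d₁ − σ√T = 1.993825 − 0.499718 = 1.494108
N(d₁) = 0.976914,  N(d₂) = 0.932426,  e^(−rT) = 0.767150
E₀ = V₀·N(d₁) − D·e^(−rT)·N(d₂)
   = 60.3113·0.976914 − 32.8878·0.767150·0.932426 = 35.393988
B₀ = V₀ − E₀ = 60.3113 − 35.393988 = 24.917312

B0=24.9173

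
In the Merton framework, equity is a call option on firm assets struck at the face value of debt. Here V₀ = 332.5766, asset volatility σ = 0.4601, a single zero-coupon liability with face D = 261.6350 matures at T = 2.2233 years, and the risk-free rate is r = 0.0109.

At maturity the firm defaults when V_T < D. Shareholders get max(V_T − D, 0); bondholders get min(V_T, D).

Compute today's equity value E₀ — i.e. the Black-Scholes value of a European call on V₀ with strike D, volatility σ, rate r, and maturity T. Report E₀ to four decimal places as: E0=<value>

d₁ = [ln(V₀/D) + (r + σ²/2)T] / (σ√T)
   = [ln(332.5766/261.6350) + (0.0109 + 0.5·0.4601²)·2.2233] / (0.4601·√2.2233)
   = [0.239920 + 0.259561] / 0.686043 = 0.728061
d₂ = d₁ − σ√T = 0.728061 − 0.686043 = 0.042018
N(d₁) = 0.766712,  N(d₂) = 0.516758,  e^(−rT) = 0.976057
E₀ = V₀·N(d₁) − D·e^(−rT)·N(d₂)
   = 332.5766·0.766712 − 261.6350·0.976057·0.516758 = 123.025582

E0=123.0256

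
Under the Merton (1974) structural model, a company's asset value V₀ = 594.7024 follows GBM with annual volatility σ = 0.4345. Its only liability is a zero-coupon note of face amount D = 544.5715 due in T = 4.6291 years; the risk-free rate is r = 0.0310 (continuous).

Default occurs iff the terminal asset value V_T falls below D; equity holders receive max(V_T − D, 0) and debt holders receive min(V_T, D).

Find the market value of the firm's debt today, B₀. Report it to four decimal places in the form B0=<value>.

d₁ = [ln(V₀/D) + (r + σ²/2)T] / (σ√T)
   = [ln(594.7024/544.5715) + (0.0310 + 0.5·0.4345²)·4.6291] / (0.4345·√4.6291)
   = [0.088062 + 0.580467] / 0.934842 = 0.715125
d₂ = d₁ − σ√T = 0.715125 − 0.934842 = -0.219717
N(d₁) = 0.762734,  N(d₂) = 0.413046,  e^(−rT) = 0.866319
E₀ = V₀·N(d₁) − D·e^(−rT)·N(d₂)
   = 594.7024·0.762734 − 544.5715·0.866319·0.413046 = 258.736043
B₀ = V₀ − E₀ = 594.7024 − 258.736043 = 335.966357

B0=335.9664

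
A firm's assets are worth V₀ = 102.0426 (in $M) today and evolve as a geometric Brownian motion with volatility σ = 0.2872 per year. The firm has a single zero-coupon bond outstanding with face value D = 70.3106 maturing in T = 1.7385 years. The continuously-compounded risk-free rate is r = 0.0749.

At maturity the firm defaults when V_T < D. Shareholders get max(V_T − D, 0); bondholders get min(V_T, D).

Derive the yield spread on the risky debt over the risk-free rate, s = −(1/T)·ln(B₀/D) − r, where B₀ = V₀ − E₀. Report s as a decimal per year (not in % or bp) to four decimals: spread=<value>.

spread=0.0120

d₁ = [ln(V₀/D) + (r + σ²/2)T] / (σ√T)
   = [ln(102.0426/70.3106) + (0.0749 + 0.5·0.2872²)·1.7385] / (0.2872·√1.7385)
   = [0.372468 + 0.201913] / 0.378679 = 1.516799
d₂ = d₁ − σ√T = 1.516799 − 0.378679 = 1.138119
N(d₁) = 0.935341,  N(d₂) = 0.872465,  e^(−rT) = 0.877908
E₀ = V₀·N(d₁) − D·e^(−rT)·N(d₂)
   = 102.0426·0.935341 − 70.3106·0.877908·0.872465 = 41.590701
B₀ = V₀ − E₀ = 102.0426 − 41.590701 = 60.451899
spread = −(1/T)·ln(B₀/D) − r = −(1/1.7385)·ln(60.451899/70.3106) − 0.0749 = 0.01199938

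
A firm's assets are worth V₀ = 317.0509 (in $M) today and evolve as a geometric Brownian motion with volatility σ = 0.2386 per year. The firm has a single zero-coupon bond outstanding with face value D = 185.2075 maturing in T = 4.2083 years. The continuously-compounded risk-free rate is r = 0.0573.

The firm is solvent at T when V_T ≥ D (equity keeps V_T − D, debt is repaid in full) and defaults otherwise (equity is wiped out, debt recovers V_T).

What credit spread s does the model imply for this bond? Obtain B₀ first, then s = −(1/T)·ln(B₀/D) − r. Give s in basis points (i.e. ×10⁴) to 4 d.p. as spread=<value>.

spread=40.2100

d₁ = [ln(V₀/D) + (r + σ²/2)T] / (σ√T)
   = [ln(317.0509/185.2075) + (0.0573 + 0.5·0.2386²)·4.2083] / (0.2386·√4.2083)
   = [0.537586 + 0.360925] / 0.489467 = 1.835690
d₂ = d₁ − σ√T = 1.835690 − 0.489467 = 1.346222
N(d₁) = 0.966798,  N(d₂) = 0.910885,  e^(−rT) = 0.785735
E₀ = V₀·N(d₁) − D·e^(−rT)·N(d₂)
   = 317.0509·0.966798 − 185.2075·0.785735·0.910885 = 173.968650
B₀ = V₀ − E₀ = 317.0509 − 173.968650 = 143.082250
spread = −(1/T)·ln(B₀/D) − r = −(1/4.2083)·ln(143.082250/185.2075) − 0.0573 = 0.00402100
in basis points: 0.00402100 × 10⁴ = 40.2100 bp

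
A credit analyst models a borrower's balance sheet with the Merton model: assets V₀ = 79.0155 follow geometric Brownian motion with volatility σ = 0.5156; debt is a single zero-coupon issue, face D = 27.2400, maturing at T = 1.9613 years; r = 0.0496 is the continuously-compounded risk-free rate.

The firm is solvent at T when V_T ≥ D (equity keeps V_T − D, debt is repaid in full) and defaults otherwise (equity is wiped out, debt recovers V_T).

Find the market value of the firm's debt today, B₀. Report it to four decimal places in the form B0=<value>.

d₁ = [ln(V₀/D) + (r + σ²/2)T] / (σ√T)
   = [ln(79.0155/27.2400) + (0.0496 + 0.5·0.5156²)·1.9613] / (0.5156·√1.9613)
   = [1.064958 + 0.357980] / 0.722079 = 1.970611
d₂ = d₁ − σ√T = 1.970611 − 0.722079 = 1.248531
N(d₁) = 0.975616,  N(d₂) = 0.894082,  e^(−rT) = 0.907301
E₀ = V₀·N(d₁) − D·e^(−rT)·N(d₂)
   = 79.0155·0.975616 − 27.2400·0.907301·0.894082 = 54.991635
B₀ = V₀ − E₀ = 79.0155 − 54.991635 = 24.023865

B0=24.0239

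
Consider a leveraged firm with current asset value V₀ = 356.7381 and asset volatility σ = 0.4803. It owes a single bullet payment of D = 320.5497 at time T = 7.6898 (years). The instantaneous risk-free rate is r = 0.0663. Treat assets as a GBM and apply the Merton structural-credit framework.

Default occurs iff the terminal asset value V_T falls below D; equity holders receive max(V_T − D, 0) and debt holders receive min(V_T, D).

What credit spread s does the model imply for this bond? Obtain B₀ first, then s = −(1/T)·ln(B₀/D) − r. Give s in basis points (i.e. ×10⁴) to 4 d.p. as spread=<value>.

spread=541.3802

d₁ = [ln(V₀/D) + (r + σ²/2)T] / (σ√T)
   = [ln(356.7381/320.5497) + (0.0663 + 0.5·0.4803²)·7.6898] / (0.4803·√7.6898)
   = [0.106965 + 1.396806] / 1.331895 = 1.129046
d₂ = d₁ − σ√T = 1.129046 − 1.331895 = -0.202850
N(d₁) = 0.870561,  N(d₂) = 0.419626,  e^(−rT) = 0.600595
E₀ = V₀·N(d₁) − D·e^(−rT)·N(d₂)
   = 356.7381·0.870561 − 320.5497·0.600595·0.419626 = 229.775442
B₀ = V₀ − E₀ = 356.7381 − 229.775442 = 126.962658
spread = −(1/T)·ln(B₀/D) − r = −(1/7.6898)·ln(126.962658/320.5497) − 0.0663 = 0.05413802
in basis points: 0.05413802 × 10⁴ = 541.3802 bp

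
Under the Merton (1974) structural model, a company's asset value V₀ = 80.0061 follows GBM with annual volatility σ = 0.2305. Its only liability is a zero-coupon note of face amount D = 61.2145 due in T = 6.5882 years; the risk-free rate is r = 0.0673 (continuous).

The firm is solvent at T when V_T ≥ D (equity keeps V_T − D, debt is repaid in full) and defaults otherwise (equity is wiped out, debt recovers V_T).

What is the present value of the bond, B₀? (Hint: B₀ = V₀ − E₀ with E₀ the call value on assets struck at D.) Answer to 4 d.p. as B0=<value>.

B0=37.4913

d₁ = [ln(V₀/D) + (r + σ²/2)T] / (σ√T)
   = [ln(80.0061/61.2145) + (0.0673 + 0.5·0.2305²)·6.5882] / (0.2305·√6.5882)
   = [0.267719 + 0.618402] / 0.591636 = 1.497748
d₂ = d₁ − σ√T = 1.497748 − 0.591636 = 0.906112
N(d₁) = 0.932901,  N(d₂) = 0.817562,  e^(−rT) = 0.641859
E₀ = V₀·N(d₁) − D·e^(−rT)·N(d₂)
   = 80.0061·0.932901 − 61.2145·0.641859·0.817562 = 42.514832
B₀ = V₀ − E₀ = 80.0061 − 42.514832 = 37.491268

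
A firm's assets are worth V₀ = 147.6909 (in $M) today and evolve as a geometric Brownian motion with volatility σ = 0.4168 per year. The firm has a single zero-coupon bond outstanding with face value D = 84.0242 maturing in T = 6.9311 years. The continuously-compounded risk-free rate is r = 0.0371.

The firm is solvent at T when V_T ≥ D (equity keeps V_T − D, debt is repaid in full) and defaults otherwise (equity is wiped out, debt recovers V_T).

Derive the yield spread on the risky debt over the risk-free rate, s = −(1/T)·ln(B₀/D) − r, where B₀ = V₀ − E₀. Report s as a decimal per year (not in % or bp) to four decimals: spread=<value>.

d₁ = [ln(V₀/D) + (r + σ²/2)T] / (σ√T)
   = [ln(147.6909/84.0242) + (0.0371 + 0.5·0.4168²)·6.9311] / (0.4168·√6.9311)
   = [0.564017 + 0.859187] / 1.097309 = 1.296995
d₂ = d₁ − σ√T = 1.296995 − 1.097309 = 0.199686
N(d₁) = 0.902684,  N(d₂) = 0.579137,  e^(−rT) = 0.773257
E₀ = V₀·N(d₁) − D·e^(−rT)·N(d₂)
   = 147.6909·0.902684 − 84.0242·0.773257·0.579137 = 95.690278
B₀ = V₀ − E₀ = 147.6909 − 95.690278 = 52.000622
spread = −(1/T)·ln(B₀/D) − r = −(1/6.9311)·ln(52.000622/84.0242) − 0.0371 = 0.03213131

spread=0.0321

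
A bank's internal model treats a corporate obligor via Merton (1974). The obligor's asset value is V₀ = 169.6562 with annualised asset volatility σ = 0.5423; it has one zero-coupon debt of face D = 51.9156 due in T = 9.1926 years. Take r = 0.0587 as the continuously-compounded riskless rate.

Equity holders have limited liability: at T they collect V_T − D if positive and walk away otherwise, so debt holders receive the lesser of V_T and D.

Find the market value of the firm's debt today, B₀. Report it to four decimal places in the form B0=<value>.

d₁ = [ln(V₀/D) + (r + σ²/2)T] / (σ√T)
   = [ln(169.6562/51.9156) + (0.0587 + 0.5·0.5423²)·9.1926] / (0.5423·√9.1926)
   = [1.184155 + 1.891328] / 1.644216 = 1.870486
d₂ = d₁ − σ√T = 1.870486 − 1.644216 = 0.226271
N(d₁) = 0.969292,  N(d₂) = 0.589505,  e^(−rT) = 0.582978
E₀ = V₀·N(d₁) − D·e^(−rT)·N(d₂)
   = 169.6562·0.969292 − 51.9156·0.582978·0.589505 = 146.604628
B₀ = V₀ − E₀ = 169.6562 − 146.604628 = 23.051572

B0=23.0516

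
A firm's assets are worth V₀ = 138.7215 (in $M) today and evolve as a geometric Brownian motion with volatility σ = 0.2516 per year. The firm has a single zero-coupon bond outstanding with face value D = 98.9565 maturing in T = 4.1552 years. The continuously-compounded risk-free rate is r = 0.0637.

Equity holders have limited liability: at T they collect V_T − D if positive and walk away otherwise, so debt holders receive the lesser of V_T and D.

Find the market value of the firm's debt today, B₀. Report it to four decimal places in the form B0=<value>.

d₁ = [ln(V₀/D) + (r + σ²/2)T] / (σ√T)
   = [ln(138.7215/98.9565) + (0.0637 + 0.5·0.2516²)·4.1552] / (0.2516·√4.1552)
   = [0.337788 + 0.396204] / 0.512869 = 1.431148
d₂ = d₁ − σ√T = 1.431148 − 0.512869 = 0.918279
N(d₁) = 0.923806,  N(d₂) = 0.820763,  e^(−rT) = 0.767447
E₀ = V₀·N(d₁) − D·e^(−rT)·N(d₂)
   = 138.7215·0.923806 − 98.9565·0.767447·0.820763 = 65.819832
B₀ = V₀ − E₀ = 138.7215 − 65.819832 = 72.901668

B0=72.9017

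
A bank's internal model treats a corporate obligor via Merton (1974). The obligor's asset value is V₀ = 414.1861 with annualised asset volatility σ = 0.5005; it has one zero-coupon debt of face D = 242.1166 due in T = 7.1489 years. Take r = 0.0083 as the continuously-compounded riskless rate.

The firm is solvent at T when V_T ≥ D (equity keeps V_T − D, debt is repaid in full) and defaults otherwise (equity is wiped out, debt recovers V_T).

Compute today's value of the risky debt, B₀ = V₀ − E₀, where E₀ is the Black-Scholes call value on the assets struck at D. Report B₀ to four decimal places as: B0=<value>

B0=148.7825

d₁ = [ln(V₀/D) + (r + σ²/2)T] / (σ√T)
   = [ln(414.1861/242.1166) + (0.0083 + 0.5·0.5005²)·7.1489] / (0.5005·√7.1489)
   = [0.536896 + 0.954736] / 1.338208 = 1.114649
d₂ = d₁ − σ√T = 1.114649 − 1.338208 = -0.223559
N(d₁) = 0.867500,  N(d₂) = 0.411550,  e^(−rT) = 0.942390
E₀ = V₀·N(d₁) − D·e^(−rT)·N(d₂)
   = 414.1861·0.867500 − 242.1166·0.942390·0.411550 = 265.403561
B₀ = V₀ − E₀ = 414.1861 − 265.403561 = 148.782539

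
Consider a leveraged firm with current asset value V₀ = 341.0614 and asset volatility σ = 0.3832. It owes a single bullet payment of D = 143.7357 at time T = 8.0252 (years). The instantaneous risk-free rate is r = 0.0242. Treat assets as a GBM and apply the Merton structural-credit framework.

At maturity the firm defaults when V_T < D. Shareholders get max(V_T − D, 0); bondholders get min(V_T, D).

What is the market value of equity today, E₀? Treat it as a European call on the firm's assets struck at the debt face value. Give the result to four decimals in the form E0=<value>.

E0=240.0773

d₁ = [ln(V₀/D) + (r + σ²/2)T] / (σ√T)
   = [ln(341.0614/143.7357) + (0.0242 + 0.5·0.3832²)·8.0252] / (0.3832·√8.0252)
   = [0.864086 + 0.783429] / 1.085559 = 1.517665
d₂ = d₁ − σ√T = 1.517665 − 1.085559 = 0.432106
N(d₁) = 0.935451,  N(d₂) = 0.667168,  e^(−rT) = 0.823485
E₀ = V₀·N(d₁) − D·e^(−rT)·N(d₂)
   = 341.0614·0.935451 − 143.7357·0.823485·0.667168 = 240.077291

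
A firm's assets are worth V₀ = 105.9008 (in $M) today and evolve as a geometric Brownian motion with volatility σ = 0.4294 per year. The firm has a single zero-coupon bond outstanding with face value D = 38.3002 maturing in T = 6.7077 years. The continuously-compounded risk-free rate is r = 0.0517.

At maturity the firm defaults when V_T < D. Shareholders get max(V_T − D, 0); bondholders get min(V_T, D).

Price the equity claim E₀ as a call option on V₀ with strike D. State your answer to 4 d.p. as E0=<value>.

d₁ = [ln(V₀/D) + (r + σ²/2)T] / (σ√T)
   = [ln(105.9008/38.3002) + (0.0517 + 0.5·0.4294²)·6.7077] / (0.4294·√6.7077)
   = [1.017048 + 0.965186] / 1.112113 = 1.782403
d₂ = d₁ − σ√T = 1.782403 − 1.112113 = 0.670290
N(d₁) = 0.962658,  N(d₂) = 0.748664,  e^(−rT) = 0.706955
E₀ = V₀·N(d₁) − D·e^(−rT)·N(d₂)
   = 105.9008·0.962658 − 38.3002·0.706955·0.748664 = 81.675071

E0=81.6751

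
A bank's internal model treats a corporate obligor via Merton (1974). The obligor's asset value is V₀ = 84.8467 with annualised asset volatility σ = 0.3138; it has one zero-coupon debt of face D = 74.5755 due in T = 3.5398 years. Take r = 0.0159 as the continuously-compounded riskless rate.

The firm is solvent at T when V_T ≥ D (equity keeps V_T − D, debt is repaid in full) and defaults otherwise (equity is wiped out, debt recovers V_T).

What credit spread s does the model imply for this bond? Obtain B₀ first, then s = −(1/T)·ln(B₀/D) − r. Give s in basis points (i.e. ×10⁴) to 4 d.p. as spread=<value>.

d₁ = [ln(V₀/D) + (r + σ²/2)T] / (σ√T)
   = [ln(84.8467/74.5755) + (0.0159 + 0.5·0.3138²)·3.5398] / (0.3138·√3.5398)
   = [0.129034 + 0.230566] / 0.590394 = 0.609084
d₂ = d₁ − σ√T = 0.609084 − 0.590394 = 0.018689
N(d₁) = 0.728766,  N(d₂) = 0.507456,  e^(−rT) = 0.945272
E₀ = V₀·N(d₁) − D·e^(−rT)·N(d₂)
   = 84.8467·0.728766 − 74.5755·0.945272·0.507456 = 26.060725
B₀ = V₀ − E₀ = 84.8467 − 26.060725 = 58.785975
spread = −(1/T)·ln(B₀/D) − r = −(1/3.5398)·ln(58.785975/74.5755) − 0.0159 = 0.05130965
in basis points: 0.05130965 × 10⁴ = 513.0965 bp

spread=513.0965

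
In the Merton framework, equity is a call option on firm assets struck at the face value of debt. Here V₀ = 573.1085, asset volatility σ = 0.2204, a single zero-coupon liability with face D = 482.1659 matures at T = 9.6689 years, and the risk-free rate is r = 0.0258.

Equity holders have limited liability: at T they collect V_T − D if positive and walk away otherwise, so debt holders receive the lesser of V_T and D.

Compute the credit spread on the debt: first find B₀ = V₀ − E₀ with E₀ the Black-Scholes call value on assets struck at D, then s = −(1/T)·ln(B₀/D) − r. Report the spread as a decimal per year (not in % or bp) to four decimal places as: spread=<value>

d₁ = [ln(V₀/D) + (r + σ²/2)T] / (σ√T)
   = [ln(573.1085/482.1659) + (0.0258 + 0.5·0.2204²)·9.6689] / (0.2204·√9.6689)
   = [0.172787 + 0.484297] / 0.685331 = 0.958783
d₂ = d₁ − σ√T = 0.958783 − 0.685331 = 0.273453
N(d₁) = 0.831166,  N(d₂) = 0.607747,  e^(−rT) = 0.779223
E₀ = V₀·N(d₁) − D·e^(−rT)·N(d₂)
   = 573.1085·0.831166 − 482.1659·0.779223·0.607747 = 248.008573
B₀ = V₀ − E₀ = 573.1085 − 248.008573 = 325.099927
spread = −(1/T)·ln(B₀/D) − r = −(1/9.6689)·ln(325.099927/482.1659) − 0.0258 = 0.01496530

spread=0.0150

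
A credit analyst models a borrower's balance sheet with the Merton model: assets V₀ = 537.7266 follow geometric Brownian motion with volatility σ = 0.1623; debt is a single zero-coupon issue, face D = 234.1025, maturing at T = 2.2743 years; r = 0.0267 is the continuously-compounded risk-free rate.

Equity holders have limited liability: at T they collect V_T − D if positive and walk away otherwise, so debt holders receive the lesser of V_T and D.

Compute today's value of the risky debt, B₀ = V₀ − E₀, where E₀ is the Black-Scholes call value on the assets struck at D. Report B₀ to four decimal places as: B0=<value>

d₁ = [ln(V₀/D) + (r + σ²/2)T] / (σ√T)
   = [ln(537.7266/234.1025) + (0.0267 + 0.5·0.1623²)·2.2743] / (0.1623·√2.2743)
   = [0.831591 + 0.090678] / 0.244761 = 3.768038
d₂ = d₁ − σ√T = 3.768038 − 0.244761 = 3.523276
N(d₁) = 0.999918,  N(d₂) = 0.999787,  e^(−rT) = 0.941083
E₀ = V₀·N(d₁) − D·e^(−rT)·N(d₂)
   = 537.7266·0.999918 − 234.1025·0.941083·0.999787 = 317.419404
B₀ = V₀ − E₀ = 537.7266 − 317.419404 = 220.307196

B0=220.3072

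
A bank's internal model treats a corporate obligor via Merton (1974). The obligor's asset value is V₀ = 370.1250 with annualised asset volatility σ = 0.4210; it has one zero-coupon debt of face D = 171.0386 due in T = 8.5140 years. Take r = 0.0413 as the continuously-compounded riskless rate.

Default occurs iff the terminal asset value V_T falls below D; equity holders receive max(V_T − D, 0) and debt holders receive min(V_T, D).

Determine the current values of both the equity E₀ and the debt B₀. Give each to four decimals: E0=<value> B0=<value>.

d₁ = [ln(V₀/D) + (r + σ²/2)T] / (σ√T)
   = [ln(370.1250/171.0386) + (0.0413 + 0.5·0.4210²)·8.5140] / (0.4210·√8.5140)
   = [0.771952 + 1.106143] / 1.228426 = 1.528863
d₂ = d₁ − σ√T = 1.528863 − 1.228426 = 0.300437
N(d₁) = 0.936851,  N(d₂) = 0.618078,  e^(−rT) = 0.703542
E₀ = V₀·N(d₁) − D·e^(−rT)·N(d₂)
   = 370.1250·0.936851 − 171.0386·0.703542·0.618078 = 272.376837
B₀ = V₀ − E₀ = 370.1250 − 272.376837 = 97.748163

E0=272.3768 B0=97.7482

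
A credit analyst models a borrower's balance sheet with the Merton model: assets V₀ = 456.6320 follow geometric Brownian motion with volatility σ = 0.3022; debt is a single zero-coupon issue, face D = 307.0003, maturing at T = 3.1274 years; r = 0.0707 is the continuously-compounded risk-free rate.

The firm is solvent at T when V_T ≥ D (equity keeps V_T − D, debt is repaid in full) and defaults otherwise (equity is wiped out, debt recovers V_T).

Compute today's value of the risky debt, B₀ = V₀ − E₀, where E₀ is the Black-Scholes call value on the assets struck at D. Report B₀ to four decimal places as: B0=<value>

d₁ = [ln(V₀/D) + (r + σ²/2)T] / (σ√T)
   = [ln(456.6320/307.0003) + (0.0707 + 0.5·0.3022²)·3.1274] / (0.3022·√3.1274)
   = [0.397029 + 0.363912] / 0.534424 = 1.423852
d₂ = d₁ − σ√T = 1.423852 − 0.534424 = 0.889427
N(d₁) = 0.922755,  N(d₂) = 0.813113,  e^(−rT) = 0.801631
E₀ = V₀·N(d₁) − D·e^(−rT)·N(d₂)
   = 456.6320·0.922755 − 307.0003·0.801631·0.813113 = 221.251697
B₀ = V₀ − E₀ = 456.6320 − 221.251697 = 235.380303

B0=235.3803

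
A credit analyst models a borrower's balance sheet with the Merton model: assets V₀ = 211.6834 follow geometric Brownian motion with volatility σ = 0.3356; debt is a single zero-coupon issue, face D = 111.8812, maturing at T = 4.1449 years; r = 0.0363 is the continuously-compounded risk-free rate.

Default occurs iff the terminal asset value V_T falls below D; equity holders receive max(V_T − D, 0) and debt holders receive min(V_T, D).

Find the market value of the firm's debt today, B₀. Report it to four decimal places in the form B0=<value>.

d₁ = [ln(V₀/D) + (r + σ²/2)T] / (σ√T)
   = [ln(211.6834/111.8812) + (0.0363 + 0.5·0.3356²)·4.1449] / (0.3356·√4.1449)
   = [0.637654 + 0.383874] / 0.683249 = 1.495105
d₂ = d₁ − σ√T = 1.495105 − 0.683249 = 0.811856
N(d₁) = 0.932556,  N(d₂) = 0.791563,  e^(−rT) = 0.860312
E₀ = V₀·N(d₁) − D·e^(−rT)·N(d₂)
   = 211.6834·0.932556 − 111.8812·0.860312·0.791563 = 121.216609
B₀ = V₀ − E₀ = 211.6834 − 121.216609 = 90.466791

B0=90.4668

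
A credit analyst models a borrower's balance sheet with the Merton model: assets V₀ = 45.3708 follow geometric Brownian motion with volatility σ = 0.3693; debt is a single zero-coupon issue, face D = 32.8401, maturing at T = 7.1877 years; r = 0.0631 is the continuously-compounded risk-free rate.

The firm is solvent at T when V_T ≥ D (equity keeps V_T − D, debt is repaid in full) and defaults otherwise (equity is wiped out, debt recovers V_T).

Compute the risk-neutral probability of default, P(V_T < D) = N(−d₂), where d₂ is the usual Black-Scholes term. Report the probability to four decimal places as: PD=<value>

PD=0.3861

d₁ = [ln(V₀/D) + (r + σ²/2)T] / (σ√T)
   = [ln(45.3708/32.8401) + (0.0631 + 0.5·0.3693²)·7.1877] / (0.3693·√7.1877)
   = [0.323218 + 0.943682] / 0.990089 = 1.279582
d₂ = d₁ − σ√T = 1.279582 − 0.990089 = 0.289493
risk-neutral PD = N(−d₂) = N(-0.289493) = 0.386102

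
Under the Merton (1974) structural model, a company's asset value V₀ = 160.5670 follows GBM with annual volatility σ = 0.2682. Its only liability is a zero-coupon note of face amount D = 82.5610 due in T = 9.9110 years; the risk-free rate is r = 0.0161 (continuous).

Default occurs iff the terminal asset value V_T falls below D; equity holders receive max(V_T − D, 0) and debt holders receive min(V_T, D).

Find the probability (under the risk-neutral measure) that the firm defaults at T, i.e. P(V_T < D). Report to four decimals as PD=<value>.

PD=0.2896

d₁ = [ln(V₀/D) + (r + σ²/2)T] / (σ√T)
   = [ln(160.5670/82.5610) + (0.0161 + 0.5·0.2682²)·9.9110] / (0.2682·√9.9110)
   = [0.665174 + 0.516022] / 0.844340 = 1.398958
d₂ = d₁ − σ√T = 1.398958 − 0.844340 = 0.554617
risk-neutral PD = N(−d₂) = N(-0.554617) = 0.289578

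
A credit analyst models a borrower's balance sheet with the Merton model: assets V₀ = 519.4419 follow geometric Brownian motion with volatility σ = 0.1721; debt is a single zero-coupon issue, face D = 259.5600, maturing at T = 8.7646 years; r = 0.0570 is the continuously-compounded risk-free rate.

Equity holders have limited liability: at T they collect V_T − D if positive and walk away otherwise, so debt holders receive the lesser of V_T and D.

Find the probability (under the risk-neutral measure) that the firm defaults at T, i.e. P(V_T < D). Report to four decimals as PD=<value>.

PD=0.0184

d₁ = [ln(V₀/D) + (r + σ²/2)T] / (σ√T)
   = [ln(519.4419/259.5600) + (0.0570 + 0.5·0.1721²)·8.7646] / (0.1721·√8.7646)
   = [0.693767 + 0.629379] / 0.509503 = 2.596934
d₂ = d₁ − σ√T = 2.596934 − 0.509503 = 2.087430
risk-neutral PD = N(−d₂) = N(-2.087430) = 0.018425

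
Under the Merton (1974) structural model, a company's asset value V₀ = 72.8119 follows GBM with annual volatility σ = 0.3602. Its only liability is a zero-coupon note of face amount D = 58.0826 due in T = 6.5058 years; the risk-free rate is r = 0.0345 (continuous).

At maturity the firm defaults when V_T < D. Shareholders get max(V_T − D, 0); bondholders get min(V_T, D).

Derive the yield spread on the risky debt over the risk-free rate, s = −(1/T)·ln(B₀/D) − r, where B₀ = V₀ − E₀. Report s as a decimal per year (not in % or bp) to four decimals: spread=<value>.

spread=0.0380

d₁ = [ln(V₀/D) + (r + σ²/2)T] / (σ√T)
   = [ln(72.8119/58.0826) + (0.0345 + 0.5·0.3602²)·6.5058] / (0.3602·√6.5058)
   = [0.226013 + 0.646494] / 0.918743 = 0.949675
d₂ = d₁ − σ√T = 0.949675 − 0.918743 = 0.030932
N(d₁) = 0.828861,  N(d₂) = 0.512338,  e^(−rT) = 0.798955
E₀ = V₀·N(d₁) − D·e^(−rT)·N(d₂)
   = 72.8119·0.828861 − 58.0826·0.798955·0.512338 = 36.575706
B₀ = V₀ − E₀ = 72.8119 − 36.575706 = 36.236194
spread = −(1/T)·ln(B₀/D) − r = −(1/6.5058)·ln(36.236194/58.0826) − 0.0345 = 0.03802109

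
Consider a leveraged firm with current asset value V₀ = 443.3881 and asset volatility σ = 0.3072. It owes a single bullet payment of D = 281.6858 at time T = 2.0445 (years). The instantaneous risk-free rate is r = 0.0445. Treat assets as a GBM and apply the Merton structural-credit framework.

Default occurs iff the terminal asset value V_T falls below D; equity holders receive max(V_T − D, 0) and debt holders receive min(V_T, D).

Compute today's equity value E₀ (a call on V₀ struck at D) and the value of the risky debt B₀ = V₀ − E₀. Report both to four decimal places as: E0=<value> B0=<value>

d₁ = [ln(V₀/D) + (r + σ²/2)T] / (σ√T)
   = [ln(443.3881/281.6858) + (0.0445 + 0.5·0.3072²)·2.0445] / (0.3072·√2.0445)
   = [0.453653 + 0.187452] / 0.439253 = 1.459535
d₂ = d₁ − σ√T = 1.459535 − 0.439253 = 1.020282
N(d₁) = 0.927791,  N(d₂) = 0.846203,  e^(−rT) = 0.913036
E₀ = V₀·N(d₁) − D·e^(−rT)·N(d₂)
   = 443.3881·0.927791 − 281.6858·0.913036·0.846203 = 193.737329
B₀ = V₀ − E₀ = 443.3881 − 193.737329 = 249.650771

E0=193.7373 B0=249.6508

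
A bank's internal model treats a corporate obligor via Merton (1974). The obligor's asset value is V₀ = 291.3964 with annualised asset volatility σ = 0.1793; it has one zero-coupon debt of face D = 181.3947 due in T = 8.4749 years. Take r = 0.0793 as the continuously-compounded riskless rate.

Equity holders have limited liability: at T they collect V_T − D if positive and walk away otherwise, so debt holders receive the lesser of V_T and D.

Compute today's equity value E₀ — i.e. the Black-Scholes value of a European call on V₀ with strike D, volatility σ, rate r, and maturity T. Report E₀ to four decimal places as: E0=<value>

E0=199.1790

d₁ = [ln(V₀/D) + (r + σ²/2)T] / (σ√T)
   = [ln(291.3964/181.3947) + (0.0793 + 0.5·0.1793²)·8.4749] / (0.1793·√8.4749)
   = [0.474009 + 0.808287] / 0.521972 = 2.456636
d₂ = d₁ − σ√T = 2.456636 − 0.521972 = 1.934664
N(d₁) = 0.992988,  N(d₂) = 0.973484,  e^(−rT) = 0.510656
E₀ = V₀·N(d₁) − D·e^(−rT)·N(d₂)
   = 291.3964·0.992988 − 181.3947·0.510656·0.973484 = 199.178976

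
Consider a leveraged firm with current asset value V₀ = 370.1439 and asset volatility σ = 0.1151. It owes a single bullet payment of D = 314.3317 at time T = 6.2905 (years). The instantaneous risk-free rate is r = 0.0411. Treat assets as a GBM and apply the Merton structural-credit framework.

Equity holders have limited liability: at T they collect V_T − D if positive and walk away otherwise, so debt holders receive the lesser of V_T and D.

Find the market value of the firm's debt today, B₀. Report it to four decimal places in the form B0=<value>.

B0=239.9755

d₁ = [ln(V₀/D) + (r + σ²/2)T] / (σ√T)
   = [ln(370.1439/314.3317) + (0.0411 + 0.5·0.1151²)·6.2905] / (0.1151·√6.2905)
   = [0.163443 + 0.300208] / 0.288681 = 1.606102
d₂ = d₁ − σ√T = 1.606102 − 0.288681 = 1.317421
N(d₁) = 0.945874,  N(d₂) = 0.906151,  e^(−rT) = 0.772178
E₀ = V₀·N(d₁) − D·e^(−rT)·N(d₂)
   = 370.1439·0.945874 − 314.3317·0.772178·0.906151 = 130.168389
B₀ = V₀ − E₀ = 370.1439 − 130.168389 = 239.975511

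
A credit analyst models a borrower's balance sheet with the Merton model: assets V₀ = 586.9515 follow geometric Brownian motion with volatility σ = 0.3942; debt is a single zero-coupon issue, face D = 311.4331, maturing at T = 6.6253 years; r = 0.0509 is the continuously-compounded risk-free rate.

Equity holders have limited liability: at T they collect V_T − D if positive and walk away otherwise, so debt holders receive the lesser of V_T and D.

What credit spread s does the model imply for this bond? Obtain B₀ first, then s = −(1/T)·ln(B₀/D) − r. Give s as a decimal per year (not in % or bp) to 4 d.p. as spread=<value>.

spread=0.0223

d₁ = [ln(V₀/D) + (r + σ²/2)T] / (σ√T)
   = [ln(586.9515/311.4331) + (0.0509 + 0.5·0.3942²)·6.6253] / (0.3942·√6.6253)
   = [0.633758 + 0.851993] / 1.014657 = 1.464288
d₂ = d₁ − σ√T = 1.464288 − 1.014657 = 0.449630
N(d₁) = 0.928442,  N(d₂) = 0.673511,  e^(−rT) = 0.713746
E₀ = V₀·N(d₁) − D·e^(−rT)·N(d₂)
   = 586.9515·0.928442 − 311.4331·0.713746·0.673511 = 395.239641
B₀ = V₀ − E₀ = 586.9515 − 395.239641 = 191.711859
spread = −(1/T)·ln(B₀/D) − r = −(1/6.6253)·ln(191.711859/311.4331) − 0.0509 = 0.02233307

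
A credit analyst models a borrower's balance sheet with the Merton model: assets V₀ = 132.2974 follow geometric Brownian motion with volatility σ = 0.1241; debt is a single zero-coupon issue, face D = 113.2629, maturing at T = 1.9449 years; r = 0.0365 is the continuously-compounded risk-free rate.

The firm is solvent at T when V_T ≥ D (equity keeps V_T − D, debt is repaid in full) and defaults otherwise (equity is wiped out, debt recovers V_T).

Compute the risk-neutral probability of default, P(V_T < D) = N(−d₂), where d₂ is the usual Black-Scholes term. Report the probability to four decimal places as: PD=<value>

PD=0.1110

d₁ = [ln(V₀/D) + (r + σ²/2)T] / (σ√T)
   = [ln(132.2974/113.2629) + (0.0365 + 0.5·0.1241²)·1.9449] / (0.1241·√1.9449)
   = [0.155341 + 0.085965] / 0.173069 = 1.394273
d₂ = d₁ − σ√T = 1.394273 − 0.173069 = 1.221204
risk-neutral PD = N(−d₂) = N(-1.221204) = 0.111004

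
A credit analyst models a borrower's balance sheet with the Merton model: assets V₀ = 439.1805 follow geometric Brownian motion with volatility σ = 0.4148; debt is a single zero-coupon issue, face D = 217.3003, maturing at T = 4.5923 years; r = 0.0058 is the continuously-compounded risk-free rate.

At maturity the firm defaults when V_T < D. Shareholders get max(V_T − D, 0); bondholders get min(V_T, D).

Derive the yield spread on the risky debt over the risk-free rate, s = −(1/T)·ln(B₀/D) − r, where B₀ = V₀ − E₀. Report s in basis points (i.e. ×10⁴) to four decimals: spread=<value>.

spread=327.8323

d₁ = [ln(V₀/D) + (r + σ²/2)T] / (σ√T)
   = [ln(439.1805/217.3003) + (0.0058 + 0.5·0.4148²)·4.5923] / (0.4148·√4.5923)
   = [0.703630 + 0.421709] / 0.888902 = 1.265988
d₂ = d₁ − σ√T = 1.265988 − 0.888902 = 0.377086
N(d₁) = 0.897241,  N(d₂) = 0.646945,  e^(−rT) = 0.973716
E₀ = V₀·N(d₁) − D·e^(−rT)·N(d₂)
   = 439.1805·0.897241 − 217.3003·0.973716·0.646945 = 257.164516
B₀ = V₀ − E₀ = 439.1805 − 257.164516 = 182.015984
spread = −(1/T)·ln(B₀/D) − r = −(1/4.5923)·ln(182.015984/217.3003) − 0.0058 = 0.03278323
in basis points: 0.03278323 × 10⁴ = 327.8323 bp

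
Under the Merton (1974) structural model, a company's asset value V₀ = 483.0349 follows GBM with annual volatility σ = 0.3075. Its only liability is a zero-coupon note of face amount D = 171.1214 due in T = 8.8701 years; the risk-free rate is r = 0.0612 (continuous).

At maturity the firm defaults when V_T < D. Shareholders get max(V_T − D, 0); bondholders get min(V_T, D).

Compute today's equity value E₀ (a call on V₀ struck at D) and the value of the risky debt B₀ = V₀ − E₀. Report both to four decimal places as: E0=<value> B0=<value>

E0=386.7821 B0=96.2528

d₁ = [ln(V₀/D) + (r + σ²/2)T] / (σ√T)
   = [ln(483.0349/171.1214) + (0.0612 + 0.5·0.3075²)·8.8701] / (0.3075·√8.8701)
   = [1.037716 + 0.962212] / 0.915818 = 2.183760
d₂ = d₁ − σ√T = 2.183760 − 0.915818 = 1.267941
N(d₁) = 0.985510,  N(d₂) = 0.897591,  e^(−rT) = 0.581090
E₀ = V₀·N(d₁) − D·e^(−rT)·N(d₂)
   = 483.0349·0.985510 − 171.1214·0.581090·0.897591 = 386.782138
B₀ = V₀ − E₀ = 483.0349 − 386.782138 = 96.252762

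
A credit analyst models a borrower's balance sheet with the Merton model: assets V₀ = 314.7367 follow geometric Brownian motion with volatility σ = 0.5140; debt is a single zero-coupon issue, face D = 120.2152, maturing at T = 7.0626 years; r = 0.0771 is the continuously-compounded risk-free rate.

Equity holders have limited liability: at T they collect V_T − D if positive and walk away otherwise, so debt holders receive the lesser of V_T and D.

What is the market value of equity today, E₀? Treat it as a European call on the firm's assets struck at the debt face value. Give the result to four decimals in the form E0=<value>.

d₁ = [ln(V₀/D) + (r + σ²/2)T] / (σ√T)
   = [ln(314.7367/120.2152) + (0.0771 + 0.5·0.5140²)·7.0626] / (0.5140·√7.0626)
   = [0.962453 + 1.477482] / 1.365983 = 1.786211
d₂ = d₁ − σ√T = 1.786211 − 1.365983 = 0.420228
N(d₁) = 0.962967,  N(d₂) = 0.662840,  e^(−rT) = 0.580116
E₀ = V₀·N(d₁) − D·e^(−rT)·N(d₂)
   = 314.7367·0.962967 − 120.2152·0.580116·0.662840 = 256.855495

E0=256.8555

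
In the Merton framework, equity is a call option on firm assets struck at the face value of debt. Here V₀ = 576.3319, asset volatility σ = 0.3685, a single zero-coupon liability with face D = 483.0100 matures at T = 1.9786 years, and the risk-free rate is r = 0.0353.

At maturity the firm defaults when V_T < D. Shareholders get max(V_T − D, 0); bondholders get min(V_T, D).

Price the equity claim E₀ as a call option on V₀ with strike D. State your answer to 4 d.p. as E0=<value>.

d₁ = [ln(V₀/D) + (r + σ²/2)T] / (σ√T)
   = [ln(576.3319/483.0100) + (0.0353 + 0.5·0.3685²)·1.9786] / (0.3685·√1.9786)
   = [0.176646 + 0.204184] / 0.518342 = 0.734708
d₂ = d₁ − σ√T = 0.734708 − 0.518342 = 0.216366
N(d₁) = 0.768741,  N(d₂) = 0.585649,  e^(−rT) = 0.932539
E₀ = V₀·N(d₁) − D·e^(−rT)·N(d₂)
   = 576.3319·0.768741 − 483.0100·0.932539·0.585649 = 179.259008

E0=179.2590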